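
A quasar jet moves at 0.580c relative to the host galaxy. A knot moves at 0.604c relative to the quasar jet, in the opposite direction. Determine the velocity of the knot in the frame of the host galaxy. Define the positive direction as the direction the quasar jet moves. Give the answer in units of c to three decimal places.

-0.037c

With v = 0.580 and u' = -0.604 (in units of c),
u = (u' + v)/(1 + u'v/c²):
u = (-0.604 + 0.580) / (1 + (-0.604)·0.580) = -0.0240/0.6497 = -0.0369
(Galilean addition would give -0.024c.)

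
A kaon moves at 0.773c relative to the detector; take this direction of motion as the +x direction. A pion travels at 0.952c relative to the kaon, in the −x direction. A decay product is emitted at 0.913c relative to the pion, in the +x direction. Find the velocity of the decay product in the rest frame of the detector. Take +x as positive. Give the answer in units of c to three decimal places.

+0.617c

Apply u = (u' + v)/(1 + u'v/c²) successively, working outward toward the detector.
Start: velocity of the kaon relative to the detector = 0.7730c.
Compose with the pion (u' = -0.952 in the kaon frame): u_1 = (-0.952 + 0.773) / (1 + (-0.952)·0.773) = -0.1790/0.2641 = -0.6778.
Compose with the decay product (u' = 0.913 in the pion frame): u_2 = (0.913 + (-0.678)) / (1 + 0.913·(-0.678)) = 0.2352/0.3812 = 0.6171.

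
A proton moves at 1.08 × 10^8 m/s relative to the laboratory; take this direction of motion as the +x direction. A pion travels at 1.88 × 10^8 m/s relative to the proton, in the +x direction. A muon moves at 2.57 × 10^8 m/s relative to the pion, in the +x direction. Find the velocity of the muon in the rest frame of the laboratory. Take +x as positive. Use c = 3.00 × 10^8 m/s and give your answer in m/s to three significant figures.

Apply u = (u' + v)/(1 + u'v/c²) successively, working outward toward the laboratory.
(Dividing each given speed by c = 3.00 × 10^8 m/s to work in units of c.)
Start: velocity of the proton relative to the laboratory = 0.3600c.
Compose with the pion (u' = 0.627 in the proton frame): u_1 = (0.627 + 0.360) / (1 + 0.627·0.360) = 0.9867/1.2256 = 0.8050.
Compose with the muon (u' = 0.857 in the pion frame): u_2 = (0.857 + 0.805) / (1 + 0.857·0.805) = 1.6617/1.6897 = 0.9835.
So u = 0.9835 × 3.00 × 10^8 m/s.

2.95 × 10^8 m/s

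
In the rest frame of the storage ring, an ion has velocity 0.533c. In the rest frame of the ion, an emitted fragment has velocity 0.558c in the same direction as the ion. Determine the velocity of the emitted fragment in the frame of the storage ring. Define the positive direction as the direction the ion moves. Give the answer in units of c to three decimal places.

With v = 0.533 and u' = 0.558 (in units of c),
u = (u' + v)/(1 + u'v/c²):
u = (0.558 + 0.533) / (1 + 0.558·0.533) = 1.0910/1.2974 = 0.8409
(Galilean addition would give +1.091c, exceeding c.)

0.841c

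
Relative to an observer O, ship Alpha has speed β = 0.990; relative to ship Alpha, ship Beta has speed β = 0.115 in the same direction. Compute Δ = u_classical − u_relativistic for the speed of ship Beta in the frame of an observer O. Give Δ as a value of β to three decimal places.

Δ = 0.113

Galilean: u_cl = 0.115 + 0.990 = 1.1050.
Relativistic: u_rel = (0.115 + 0.990) / (1 + 0.115·0.990) = 1.1050/1.1139 = 0.9921.
Δ = 1.1050 − 0.9921 = 0.1129.
(The classical prediction exceeds c; the relativistic result does not.)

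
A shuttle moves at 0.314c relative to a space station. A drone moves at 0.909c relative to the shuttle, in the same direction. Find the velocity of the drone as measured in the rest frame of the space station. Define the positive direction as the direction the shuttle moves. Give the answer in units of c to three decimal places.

0.951c

With v = 0.314 and u' = 0.909 (in units of c),
u = (u' + v)/(1 + u'v/c²):
u = (0.909 + 0.314) / (1 + 0.909·0.314) = 1.2230/1.2854 = 0.9514
(Galilean addition would give +1.223c, exceeding c.)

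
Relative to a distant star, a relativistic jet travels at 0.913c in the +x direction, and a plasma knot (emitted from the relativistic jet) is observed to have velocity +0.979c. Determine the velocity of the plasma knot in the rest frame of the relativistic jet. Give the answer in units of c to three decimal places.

Invert the composition law: u' = (u − v)/(1 − uv/c²).
u' = (0.979 − 0.913) / (1 − (0.979)(0.913)) = 0.0660/0.1062 = 0.6216.

+0.622c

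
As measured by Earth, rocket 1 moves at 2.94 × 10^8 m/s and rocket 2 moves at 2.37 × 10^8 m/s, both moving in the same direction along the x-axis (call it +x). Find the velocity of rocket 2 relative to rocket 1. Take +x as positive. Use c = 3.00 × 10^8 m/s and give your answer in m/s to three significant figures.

β_A = 0.980, β_B = 0.790 (dividing each by c = 3.00 × 10^8 m/s).
Transform to A's frame with the inverse velocity-addition law: u' = (u − v)/(1 − uv/c²), taking u = β_B and v = β_A.
u' = (0.790 − 0.980) / (1 − (0.980)(0.790)) = -0.1900/0.2258 = -0.8415.
u' = -0.8415 × 3.00 × 10^8 m/s.

-2.52 × 10^8 m/s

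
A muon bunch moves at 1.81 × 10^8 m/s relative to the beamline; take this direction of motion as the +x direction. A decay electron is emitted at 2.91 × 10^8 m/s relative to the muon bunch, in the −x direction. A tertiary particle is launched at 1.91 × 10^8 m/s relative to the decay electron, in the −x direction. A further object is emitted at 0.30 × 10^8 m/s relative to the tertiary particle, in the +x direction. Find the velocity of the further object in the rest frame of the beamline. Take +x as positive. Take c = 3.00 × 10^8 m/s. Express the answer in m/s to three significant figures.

-2.90 × 10^8 m/s

Apply u = (u' + v)/(1 + u'v/c²) successively, working outward toward the beamline.
(Dividing each given speed by c = 3.00 × 10^8 m/s to work in units of c.)
Start: velocity of the muon bunch relative to the beamline = 0.6033c.
Compose with the decay electron (u' = -0.970 in the muon bunch frame): u_1 = (-0.970 + 0.603) / (1 + (-0.970)·0.603) = -0.3667/0.4148 = -0.8840.
Compose with the tertiary particle (u' = -0.637 in the decay electron frame): u_2 = (-0.637 + (-0.884)) / (1 + (-0.637)·(-0.884)) = -1.5207/1.5628 = -0.9730.
Compose with the further object (u' = 0.100 in the tertiary particle frame): u_3 = (0.100 + (-0.973)) / (1 + 0.100·(-0.973)) = -0.8730/0.9027 = -0.9671.
So u = -0.9671 × 3.00 × 10^8 m/s.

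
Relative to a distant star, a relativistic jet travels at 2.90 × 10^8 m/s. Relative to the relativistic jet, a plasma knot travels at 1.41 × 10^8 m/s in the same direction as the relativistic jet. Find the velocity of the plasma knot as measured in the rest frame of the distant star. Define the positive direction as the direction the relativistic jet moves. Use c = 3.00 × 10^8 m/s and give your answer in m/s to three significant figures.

In units of c (dividing by 3.00 × 10^8 m/s): v = 0.967, u' = 0.470.
u = (u' + v)/(1 + u'v/c²):
u = (0.470 + 0.967) / (1 + 0.470·0.967) = 1.4367/1.4543 = 0.9879
Converting back: u = 0.9879 × 3.00 × 10^8 m/s.

2.96 × 10^8 m/s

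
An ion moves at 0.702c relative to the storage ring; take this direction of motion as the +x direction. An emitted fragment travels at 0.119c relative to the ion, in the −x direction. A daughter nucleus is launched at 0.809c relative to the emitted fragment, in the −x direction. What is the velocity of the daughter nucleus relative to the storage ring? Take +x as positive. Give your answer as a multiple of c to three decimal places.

-0.356c

Apply u = (u' + v)/(1 + u'v/c²) successively, working outward toward the storage ring.
Start: velocity of the ion relative to the storage ring = 0.7020c.
Compose with the emitted fragment (u' = -0.119 in the ion frame): u_1 = (-0.119 + 0.702) / (1 + (-0.119)·0.702) = 0.5830/0.9165 = 0.6361.
Compose with the daughter nucleus (u' = -0.809 in the emitted fragment frame): u_2 = (-0.809 + 0.636) / (1 + (-0.809)·0.636) = -0.1729/0.4854 = -0.3561.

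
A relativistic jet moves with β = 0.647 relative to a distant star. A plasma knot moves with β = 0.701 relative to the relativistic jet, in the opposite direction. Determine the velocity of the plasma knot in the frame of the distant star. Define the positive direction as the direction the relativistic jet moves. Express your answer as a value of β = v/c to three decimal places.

With v = 0.647 and u' = -0.701 (in units of c),
u = (u' + v)/(1 + u'v/c²):
u = (-0.701 + 0.647) / (1 + (-0.701)·0.647) = -0.0540/0.5465 = -0.0988
(Galilean addition would give -0.054c.)

β = -0.099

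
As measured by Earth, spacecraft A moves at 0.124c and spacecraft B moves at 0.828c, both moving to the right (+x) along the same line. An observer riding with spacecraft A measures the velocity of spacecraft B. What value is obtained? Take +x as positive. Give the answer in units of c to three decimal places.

β_A = 0.124, β_B = 0.828.
Transform to A's frame with the inverse velocity-addition law: u' = (u − v)/(1 − uv/c²), taking u = β_B and v = β_A.
u' = (0.828 − 0.124) / (1 − (0.124)(0.828)) = 0.7040/0.8973 = 0.7846.

+0.785c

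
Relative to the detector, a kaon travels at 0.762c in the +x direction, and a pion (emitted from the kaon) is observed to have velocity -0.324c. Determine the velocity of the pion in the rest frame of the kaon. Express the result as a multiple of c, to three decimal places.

-0.871c

Invert the composition law: u' = (u − v)/(1 − uv/c²).
u' = (-0.324 − 0.762) / (1 − (-0.324)(0.762)) = -1.0860/1.2469 = -0.8710.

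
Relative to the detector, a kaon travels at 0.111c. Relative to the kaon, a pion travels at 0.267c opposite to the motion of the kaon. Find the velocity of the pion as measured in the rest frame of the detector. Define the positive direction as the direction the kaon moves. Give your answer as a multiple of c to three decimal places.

-0.161c

With v = 0.111 and u' = -0.267 (in units of c),
u = (u' + v)/(1 + u'v/c²):
u = (-0.267 + 0.111) / (1 + (-0.267)·0.111) = -0.1560/0.9704 = -0.1608
(Galilean addition would give -0.156c.)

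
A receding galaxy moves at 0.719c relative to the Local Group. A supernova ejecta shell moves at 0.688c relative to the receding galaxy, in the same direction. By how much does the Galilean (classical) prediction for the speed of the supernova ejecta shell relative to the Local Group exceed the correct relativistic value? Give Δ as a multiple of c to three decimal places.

Δ = 0.466c

Galilean: u_cl = 0.688 + 0.719 = 1.4070.
Relativistic: u_rel = (0.688 + 0.719) / (1 + 0.688·0.719) = 1.4070/1.4947 = 0.9413.
Δ = 1.4070 − 0.9413 = 0.4657.
(The classical prediction exceeds c; the relativistic result does not.)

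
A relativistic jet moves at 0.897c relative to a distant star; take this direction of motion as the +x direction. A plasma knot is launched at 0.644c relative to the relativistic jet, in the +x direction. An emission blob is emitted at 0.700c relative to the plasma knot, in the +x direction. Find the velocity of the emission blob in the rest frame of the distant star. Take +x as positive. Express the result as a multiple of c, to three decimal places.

Apply u = (u' + v)/(1 + u'v/c²) successively, working outward toward the distant star.
Start: velocity of the relativistic jet relative to the distant star = 0.8970c.
Compose with the plasma knot (u' = 0.644 in the relativistic jet frame): u_1 = (0.644 + 0.897) / (1 + 0.644·0.897) = 1.5410/1.5777 = 0.9768.
Compose with the emission blob (u' = 0.700 in the plasma knot frame): u_2 = (0.700 + 0.977) / (1 + 0.700·0.977) = 1.6768/1.6837 = 0.9959.

0.996c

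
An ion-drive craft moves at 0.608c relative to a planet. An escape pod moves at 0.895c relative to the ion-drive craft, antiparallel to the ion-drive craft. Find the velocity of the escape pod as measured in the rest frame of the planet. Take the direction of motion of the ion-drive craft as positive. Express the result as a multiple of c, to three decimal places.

With v = 0.608 and u' = -0.895 (in units of c),
u = (u' + v)/(1 + u'v/c²):
u = (-0.895 + 0.608) / (1 + (-0.895)·0.608) = -0.2870/0.4558 = -0.6296

-0.630c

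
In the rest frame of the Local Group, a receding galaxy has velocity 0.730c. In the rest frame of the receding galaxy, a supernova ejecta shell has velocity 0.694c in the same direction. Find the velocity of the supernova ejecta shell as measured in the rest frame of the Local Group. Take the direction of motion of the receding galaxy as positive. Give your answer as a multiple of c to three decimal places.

0.945c

With v = 0.730 and u' = 0.694 (in units of c),
u = (u' + v)/(1 + u'v/c²):
u = (0.694 + 0.730) / (1 + 0.694·0.730) = 1.4240/1.5066 = 0.9452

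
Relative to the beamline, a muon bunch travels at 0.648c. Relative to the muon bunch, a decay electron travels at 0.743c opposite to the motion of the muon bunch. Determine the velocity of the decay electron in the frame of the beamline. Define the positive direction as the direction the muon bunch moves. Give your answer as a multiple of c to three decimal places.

-0.183c

With v = 0.648 and u' = -0.743 (in units of c),
u = (u' + v)/(1 + u'v/c²):
u = (-0.743 + 0.648) / (1 + (-0.743)·0.648) = -0.0950/0.5185 = -0.1832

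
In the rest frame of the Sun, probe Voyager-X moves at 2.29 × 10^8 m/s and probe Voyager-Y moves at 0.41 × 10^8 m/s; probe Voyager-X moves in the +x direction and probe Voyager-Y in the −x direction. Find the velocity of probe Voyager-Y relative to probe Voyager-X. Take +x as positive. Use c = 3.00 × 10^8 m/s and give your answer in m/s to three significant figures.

-2.44 × 10^8 m/s

β_A = 0.763, β_B = -0.137 (dividing each by c = 3.00 × 10^8 m/s).
Transform to A's frame with the inverse velocity-addition law: u' = (u − v)/(1 − uv/c²), taking u = β_B and v = β_A.
u' = (-0.137 − 0.763) / (1 − (0.763)(-0.137)) = -0.9000/1.1043 = -0.8150.
u' = -0.8150 × 3.00 × 10^8 m/s.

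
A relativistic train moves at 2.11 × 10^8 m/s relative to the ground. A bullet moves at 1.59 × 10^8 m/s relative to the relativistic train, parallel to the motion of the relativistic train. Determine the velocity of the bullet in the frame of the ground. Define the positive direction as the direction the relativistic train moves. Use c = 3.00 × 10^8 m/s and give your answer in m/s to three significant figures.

In units of c (dividing by 3.00 × 10^8 m/s): v = 0.703, u' = 0.530.
u = (u' + v)/(1 + u'v/c²):
u = (0.530 + 0.703) / (1 + 0.530·0.703) = 1.2333/1.3728 = 0.8984
(Galilean addition would give +1.233c, exceeding c.)
Converting back: u = 0.8984 × 3.00 × 10^8 m/s.

2.70 × 10^8 m/s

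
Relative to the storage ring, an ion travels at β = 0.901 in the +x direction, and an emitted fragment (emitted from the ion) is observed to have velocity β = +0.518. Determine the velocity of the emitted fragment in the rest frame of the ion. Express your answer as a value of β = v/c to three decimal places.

Invert the composition law: u' = (u − v)/(1 − uv/c²).
u' = (0.518 − 0.901) / (1 − (0.518)(0.901)) = -0.3830/0.5333 = -0.7182.

β = -0.718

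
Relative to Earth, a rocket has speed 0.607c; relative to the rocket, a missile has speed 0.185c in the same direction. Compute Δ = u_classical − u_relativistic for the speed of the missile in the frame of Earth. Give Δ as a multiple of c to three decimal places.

Galilean: u_cl = 0.185 + 0.607 = 0.7920.
Relativistic: u_rel = (0.185 + 0.607) / (1 + 0.185·0.607) = 0.7920/1.1123 = 0.7120.
Δ = 0.7920 − 0.7120 = 0.0800.

Δ = 0.080c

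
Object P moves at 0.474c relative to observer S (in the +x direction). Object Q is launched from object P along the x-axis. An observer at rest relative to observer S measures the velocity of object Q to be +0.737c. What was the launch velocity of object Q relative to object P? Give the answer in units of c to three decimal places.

+0.404c

Invert the composition law: u' = (u − v)/(1 − uv/c²).
u' = (0.737 − 0.474) / (1 − (0.737)(0.474)) = 0.2630/0.6507 = 0.4042.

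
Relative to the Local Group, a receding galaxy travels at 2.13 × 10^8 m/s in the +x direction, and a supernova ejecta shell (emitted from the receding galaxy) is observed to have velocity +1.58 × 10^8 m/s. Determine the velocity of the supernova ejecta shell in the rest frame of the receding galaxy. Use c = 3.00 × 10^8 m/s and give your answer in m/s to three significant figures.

-8.79 × 10^7 m/s

v = 0.710c, u = 0.527c.
Invert the composition law: u' = (u − v)/(1 − uv/c²).
u' = (0.527 − 0.710) / (1 − (0.527)(0.710)) = -0.1833/0.6261 = -0.2928.
u' = -0.2928 × 3.00 × 10^8 m/s.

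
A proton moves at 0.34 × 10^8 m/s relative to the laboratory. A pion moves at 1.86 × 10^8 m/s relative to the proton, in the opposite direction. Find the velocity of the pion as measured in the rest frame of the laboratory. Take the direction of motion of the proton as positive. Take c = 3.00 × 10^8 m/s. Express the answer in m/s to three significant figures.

In units of c (dividing by 3.00 × 10^8 m/s): v = 0.113, u' = -0.620.
u = (u' + v)/(1 + u'v/c²):
u = (-0.620 + 0.113) / (1 + (-0.620)·0.113) = -0.5067/0.9297 = -0.5450
(Galilean addition would give -0.507c.)
Converting back: u = -0.5450 × 3.00 × 10^8 m/s.

-1.63 × 10^8 m/s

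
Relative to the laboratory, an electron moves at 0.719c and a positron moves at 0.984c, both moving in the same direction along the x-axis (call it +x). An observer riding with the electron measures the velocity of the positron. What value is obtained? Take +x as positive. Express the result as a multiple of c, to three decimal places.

β_A = 0.719, β_B = 0.984.
Transform to A's frame with the inverse velocity-addition law: u' = (u − v)/(1 − uv/c²), taking u = β_B and v = β_A.
u' = (0.984 − 0.719) / (1 − (0.719)(0.984)) = 0.2650/0.2925 = 0.9060.

+0.906c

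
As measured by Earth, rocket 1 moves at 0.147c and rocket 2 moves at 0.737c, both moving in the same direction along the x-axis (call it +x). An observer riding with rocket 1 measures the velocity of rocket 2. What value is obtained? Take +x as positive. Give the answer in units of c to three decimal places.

β_A = 0.147, β_B = 0.737.
Transform to A's frame with the inverse velocity-addition law: u' = (u − v)/(1 − uv/c²), taking u = β_B and v = β_A.
u' = (0.737 − 0.147) / (1 − (0.147)(0.737)) = 0.5900/0.8917 = 0.6617.

+0.662c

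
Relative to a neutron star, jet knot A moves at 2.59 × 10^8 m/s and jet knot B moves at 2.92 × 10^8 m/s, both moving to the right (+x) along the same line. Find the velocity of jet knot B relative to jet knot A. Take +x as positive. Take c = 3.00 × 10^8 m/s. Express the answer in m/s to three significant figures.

β_A = 0.863, β_B = 0.973 (dividing each by c = 3.00 × 10^8 m/s).
Transform to A's frame with the inverse velocity-addition law: u' = (u − v)/(1 − uv/c²), taking u = β_B and v = β_A.
u' = (0.973 − 0.863) / (1 − (0.863)(0.973)) = 0.1100/0.1597 = 0.6888.
u' = 0.6888 × 3.00 × 10^8 m/s.

+2.07 × 10^8 m/s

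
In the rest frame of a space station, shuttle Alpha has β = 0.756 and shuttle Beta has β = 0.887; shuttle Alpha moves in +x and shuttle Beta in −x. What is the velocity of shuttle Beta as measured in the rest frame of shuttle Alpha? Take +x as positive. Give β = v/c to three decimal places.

β_A = 0.756, β_B = -0.887.
Transform to A's frame with the inverse velocity-addition law: u' = (u − v)/(1 − uv/c²), taking u = β_B and v = β_A.
u' = (-0.887 − 0.756) / (1 − (0.756)(-0.887)) = -1.6430/1.6706 = -0.9835.

β = -0.983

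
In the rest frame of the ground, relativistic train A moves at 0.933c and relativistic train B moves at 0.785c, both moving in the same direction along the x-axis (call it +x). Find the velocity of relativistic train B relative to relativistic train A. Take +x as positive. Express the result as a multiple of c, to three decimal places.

β_A = 0.933, β_B = 0.785.
Transform to A's frame with the inverse velocity-addition law: u' = (u − v)/(1 − uv/c²), taking u = β_B and v = β_A.
u' = (0.785 − 0.933) / (1 − (0.933)(0.785)) = -0.1480/0.2676 = -0.5531.

-0.553c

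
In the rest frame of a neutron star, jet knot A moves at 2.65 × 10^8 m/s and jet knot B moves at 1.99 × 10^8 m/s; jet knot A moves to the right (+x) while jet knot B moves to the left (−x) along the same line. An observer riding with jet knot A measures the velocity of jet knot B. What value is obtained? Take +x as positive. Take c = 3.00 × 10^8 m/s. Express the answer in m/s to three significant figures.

-2.93 × 10^8 m/s

β_A = 0.883, β_B = -0.663 (dividing each by c = 3.00 × 10^8 m/s).
Transform to A's frame with the inverse velocity-addition law: u' = (u − v)/(1 − uv/c²), taking u = β_B and v = β_A.
u' = (-0.663 − 0.883) / (1 − (0.883)(-0.663)) = -1.5467/1.5859 = -0.9752.
u' = -0.9752 × 3.00 × 10^8 m/s.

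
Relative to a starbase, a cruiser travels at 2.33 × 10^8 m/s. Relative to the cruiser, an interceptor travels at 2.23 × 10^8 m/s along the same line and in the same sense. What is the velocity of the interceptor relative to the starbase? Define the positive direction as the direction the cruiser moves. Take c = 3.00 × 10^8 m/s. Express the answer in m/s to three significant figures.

2.89 × 10^8 m/s

In units of c (dividing by 3.00 × 10^8 m/s): v = 0.777, u' = 0.743.
u = (u' + v)/(1 + u'v/c²):
u = (0.743 + 0.777) / (1 + 0.743·0.777) = 1.5200/1.5773 = 0.9637
Converting back: u = 0.9637 × 3.00 × 10^8 m/s.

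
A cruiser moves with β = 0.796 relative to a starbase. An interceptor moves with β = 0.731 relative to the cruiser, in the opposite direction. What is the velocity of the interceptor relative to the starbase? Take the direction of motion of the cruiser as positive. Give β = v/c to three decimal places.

With v = 0.796 and u' = -0.731 (in units of c),
u = (u' + v)/(1 + u'v/c²):
u = (-0.731 + 0.796) / (1 + (-0.731)·0.796) = 0.0650/0.4181 = 0.1555

β = +0.155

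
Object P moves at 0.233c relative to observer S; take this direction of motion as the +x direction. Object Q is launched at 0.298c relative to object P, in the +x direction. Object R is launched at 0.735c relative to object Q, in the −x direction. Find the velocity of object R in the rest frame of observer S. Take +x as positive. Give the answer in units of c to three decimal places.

-0.376c

Apply u = (u' + v)/(1 + u'v/c²) successively, working outward toward observer S.
Start: velocity of object P relative to observer S = 0.2330c.
Compose with object Q (u' = 0.298 in object P frame): u_1 = (0.298 + 0.233) / (1 + 0.298·0.233) = 0.5310/1.0694 = 0.4965.
Compose with object R (u' = -0.735 in object Q frame): u_2 = (-0.735 + 0.497) / (1 + (-0.735)·0.497) = -0.2385/0.6351 = -0.3755.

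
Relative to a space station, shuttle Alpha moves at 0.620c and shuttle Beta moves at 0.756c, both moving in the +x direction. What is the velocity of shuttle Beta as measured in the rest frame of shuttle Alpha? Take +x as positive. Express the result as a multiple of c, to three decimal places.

+0.256c

β_A = 0.620, β_B = 0.756.
Transform to A's frame with the inverse velocity-addition law: u' = (u − v)/(1 − uv/c²), taking u = β_B and v = β_A.
u' = (0.756 − 0.620) / (1 − (0.620)(0.756)) = 0.1360/0.5313 = 0.2560.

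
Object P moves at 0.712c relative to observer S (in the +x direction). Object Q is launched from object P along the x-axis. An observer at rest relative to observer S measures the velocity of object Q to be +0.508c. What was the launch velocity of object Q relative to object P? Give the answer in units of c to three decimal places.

-0.320c

Invert the composition law: u' = (u − v)/(1 − uv/c²).
u' = (0.508 − 0.712) / (1 − (0.508)(0.712)) = -0.2040/0.6383 = -0.3196.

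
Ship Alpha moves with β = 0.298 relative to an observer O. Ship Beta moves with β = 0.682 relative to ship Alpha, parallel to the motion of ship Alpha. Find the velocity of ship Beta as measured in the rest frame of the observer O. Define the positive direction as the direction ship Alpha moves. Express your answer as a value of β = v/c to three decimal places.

With v = 0.298 and u' = 0.682 (in units of c),
u = (u' + v)/(1 + u'v/c²):
u = (0.682 + 0.298) / (1 + 0.682·0.298) = 0.9800/1.2032 = 0.8145

β = 0.814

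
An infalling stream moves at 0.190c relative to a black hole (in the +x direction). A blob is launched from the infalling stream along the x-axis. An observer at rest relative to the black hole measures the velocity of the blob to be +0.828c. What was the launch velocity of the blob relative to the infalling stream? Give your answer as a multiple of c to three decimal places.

+0.757c

Invert the composition law: u' = (u − v)/(1 − uv/c²).
u' = (0.828 − 0.190) / (1 − (0.828)(0.190)) = 0.6380/0.8427 = 0.7571.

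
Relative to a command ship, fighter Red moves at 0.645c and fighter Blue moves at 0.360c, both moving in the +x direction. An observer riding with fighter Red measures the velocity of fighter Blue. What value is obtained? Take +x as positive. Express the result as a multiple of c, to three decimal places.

β_A = 0.645, β_B = 0.360.
Transform to A's frame with the inverse velocity-addition law: u' = (u − v)/(1 − uv/c²), taking u = β_B and v = β_A.
u' = (0.360 − 0.645) / (1 − (0.645)(0.360)) = -0.2850/0.7678 = -0.3712.

-0.371c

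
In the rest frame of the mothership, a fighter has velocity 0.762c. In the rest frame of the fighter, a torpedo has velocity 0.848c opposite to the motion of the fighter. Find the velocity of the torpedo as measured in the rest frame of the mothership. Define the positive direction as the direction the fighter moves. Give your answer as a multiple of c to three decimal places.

-0.243c

With v = 0.762 and u' = -0.848 (in units of c),
u = (u' + v)/(1 + u'v/c²):
u = (-0.848 + 0.762) / (1 + (-0.848)·0.762) = -0.0860/0.3538 = -0.2431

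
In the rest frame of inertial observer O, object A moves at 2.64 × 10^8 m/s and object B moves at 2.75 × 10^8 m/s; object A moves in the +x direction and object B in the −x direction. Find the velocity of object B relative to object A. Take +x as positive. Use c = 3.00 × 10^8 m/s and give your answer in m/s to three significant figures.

β_A = 0.880, β_B = -0.917 (dividing each by c = 3.00 × 10^8 m/s).
Transform to A's frame with the inverse velocity-addition law: u' = (u − v)/(1 − uv/c²), taking u = β_B and v = β_A.
u' = (-0.917 − 0.880) / (1 − (0.880)(-0.917)) = -1.7967/1.8067 = -0.9945.
u' = -0.9945 × 3.00 × 10^8 m/s.

-2.98 × 10^8 m/s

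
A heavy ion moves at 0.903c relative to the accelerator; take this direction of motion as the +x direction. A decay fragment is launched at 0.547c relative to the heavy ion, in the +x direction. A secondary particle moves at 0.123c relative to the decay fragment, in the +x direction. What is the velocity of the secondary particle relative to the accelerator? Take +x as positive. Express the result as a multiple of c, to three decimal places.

0.977c

Apply u = (u' + v)/(1 + u'v/c²) successively, working outward toward the accelerator.
Start: velocity of the heavy ion relative to the accelerator = 0.9030c.
Compose with the decay fragment (u' = 0.547 in the heavy ion frame): u_1 = (0.547 + 0.903) / (1 + 0.547·0.903) = 1.4500/1.4939 = 0.9706.
Compose with the secondary particle (u' = 0.123 in the decay fragment frame): u_2 = (0.123 + 0.971) / (1 + 0.123·0.971) = 1.0936/1.1194 = 0.9770.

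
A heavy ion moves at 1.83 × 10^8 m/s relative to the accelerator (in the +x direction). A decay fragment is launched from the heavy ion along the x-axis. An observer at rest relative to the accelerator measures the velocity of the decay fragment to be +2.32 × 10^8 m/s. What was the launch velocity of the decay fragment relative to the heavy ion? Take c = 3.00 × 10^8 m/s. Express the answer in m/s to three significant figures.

+9.28 × 10^7 m/s

v = 0.610c, u = 0.773c.
Invert the composition law: u' = (u − v)/(1 − uv/c²).
u' = (0.773 − 0.610) / (1 − (0.773)(0.610)) = 0.1633/0.5283 = 0.3092.
u' = 0.3092 × 3.00 × 10^8 m/s.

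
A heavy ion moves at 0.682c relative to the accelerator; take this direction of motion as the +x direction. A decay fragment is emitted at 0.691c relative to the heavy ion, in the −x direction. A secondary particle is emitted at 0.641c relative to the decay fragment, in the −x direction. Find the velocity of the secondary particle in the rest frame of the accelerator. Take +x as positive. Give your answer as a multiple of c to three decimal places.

-0.651c

Apply u = (u' + v)/(1 + u'v/c²) successively, working outward toward the accelerator.
Start: velocity of the heavy ion relative to the accelerator = 0.6820c.
Compose with the decay fragment (u' = -0.691 in the heavy ion frame): u_1 = (-0.691 + 0.682) / (1 + (-0.691)·0.682) = -0.0090/0.5287 = -0.0170.
Compose with the secondary particle (u' = -0.641 in the decay fragment frame): u_2 = (-0.641 + (-0.017)) / (1 + (-0.641)·(-0.017)) = -0.6580/1.0109 = -0.6509.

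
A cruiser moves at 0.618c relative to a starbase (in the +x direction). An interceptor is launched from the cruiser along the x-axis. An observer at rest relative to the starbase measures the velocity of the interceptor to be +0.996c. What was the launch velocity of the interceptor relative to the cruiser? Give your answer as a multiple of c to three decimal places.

+0.983c

Invert the composition law: u' = (u − v)/(1 − uv/c²).
u' = (0.996 − 0.618) / (1 − (0.996)(0.618)) = 0.3780/0.3845 = 0.9832.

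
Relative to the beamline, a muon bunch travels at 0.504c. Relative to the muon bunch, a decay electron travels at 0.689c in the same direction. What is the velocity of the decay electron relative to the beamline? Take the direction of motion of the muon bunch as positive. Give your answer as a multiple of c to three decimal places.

With v = 0.504 and u' = 0.689 (in units of c),
u = (u' + v)/(1 + u'v/c²):
u = (0.689 + 0.504) / (1 + 0.689·0.504) = 1.1930/1.3473 = 0.8855

0.886c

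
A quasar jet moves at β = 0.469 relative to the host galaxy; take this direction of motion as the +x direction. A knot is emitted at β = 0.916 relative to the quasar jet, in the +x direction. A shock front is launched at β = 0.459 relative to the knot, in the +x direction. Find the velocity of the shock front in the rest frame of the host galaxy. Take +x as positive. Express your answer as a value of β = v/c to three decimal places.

Apply u = (u' + v)/(1 + u'v/c²) successively, working outward toward the host galaxy.
Start: velocity of the quasar jet relative to the host galaxy = 0.4690c.
Compose with the knot (u' = 0.916 in the quasar jet frame): u_1 = (0.916 + 0.469) / (1 + 0.916·0.469) = 1.3850/1.4296 = 0.9688.
Compose with the shock front (u' = 0.459 in the knot frame): u_2 = (0.459 + 0.969) / (1 + 0.459·0.969) = 1.4278/1.4447 = 0.9883.

β = 0.988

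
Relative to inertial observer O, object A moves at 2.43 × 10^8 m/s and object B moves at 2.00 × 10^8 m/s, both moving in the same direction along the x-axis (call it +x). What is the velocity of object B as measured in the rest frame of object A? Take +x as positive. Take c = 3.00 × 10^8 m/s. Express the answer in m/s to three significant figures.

β_A = 0.810, β_B = 0.667 (dividing each by c = 3.00 × 10^8 m/s).
Transform to A's frame with the inverse velocity-addition law: u' = (u − v)/(1 − uv/c²), taking u = β_B and v = β_A.
u' = (0.667 − 0.810) / (1 − (0.810)(0.667)) = -0.1433/0.4600 = -0.3116.
u' = -0.3116 × 3.00 × 10^8 m/s.

-9.35 × 10^7 m/s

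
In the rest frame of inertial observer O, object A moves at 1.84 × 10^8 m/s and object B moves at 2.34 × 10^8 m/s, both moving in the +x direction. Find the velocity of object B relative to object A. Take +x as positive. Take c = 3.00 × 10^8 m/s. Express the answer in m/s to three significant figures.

+9.59 × 10^7 m/s

β_A = 0.613, β_B = 0.780 (dividing each by c = 3.00 × 10^8 m/s).
Transform to A's frame with the inverse velocity-addition law: u' = (u − v)/(1 − uv/c²), taking u = β_B and v = β_A.
u' = (0.780 − 0.613) / (1 − (0.613)(0.780)) = 0.1667/0.5216 = 0.3195.
u' = 0.3195 × 3.00 × 10^8 m/s.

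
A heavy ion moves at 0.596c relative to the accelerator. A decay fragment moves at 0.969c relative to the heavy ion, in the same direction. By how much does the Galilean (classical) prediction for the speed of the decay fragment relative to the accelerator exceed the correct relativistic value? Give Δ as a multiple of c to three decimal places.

Galilean: u_cl = 0.969 + 0.596 = 1.5650.
Relativistic: u_rel = (0.969 + 0.596) / (1 + 0.969·0.596) = 1.5650/1.5775 = 0.9921.
Δ = 1.5650 − 0.9921 = 0.5729.
(The classical prediction exceeds c; the relativistic result does not.)

Δ = 0.573c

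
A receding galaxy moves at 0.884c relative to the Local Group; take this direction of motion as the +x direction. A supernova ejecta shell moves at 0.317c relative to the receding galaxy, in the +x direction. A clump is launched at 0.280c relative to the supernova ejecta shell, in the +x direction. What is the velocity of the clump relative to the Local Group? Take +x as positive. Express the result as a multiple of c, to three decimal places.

0.965c

Apply u = (u' + v)/(1 + u'v/c²) successively, working outward toward the Local Group.
Start: velocity of the receding galaxy relative to the Local Group = 0.8840c.
Compose with the supernova ejecta shell (u' = 0.317 in the receding galaxy frame): u_1 = (0.317 + 0.884) / (1 + 0.317·0.884) = 1.2010/1.2802 = 0.9381.
Compose with the clump (u' = 0.280 in the supernova ejecta shell frame): u_2 = (0.280 + 0.938) / (1 + 0.280·0.938) = 1.2181/1.2627 = 0.9647.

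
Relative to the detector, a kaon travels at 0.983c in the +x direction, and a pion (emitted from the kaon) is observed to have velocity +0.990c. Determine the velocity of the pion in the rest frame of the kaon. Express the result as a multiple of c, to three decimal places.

+0.261c

Invert the composition law: u' = (u − v)/(1 − uv/c²).
u' = (0.990 − 0.983) / (1 − (0.990)(0.983)) = 0.0070/0.0268 = 0.2609.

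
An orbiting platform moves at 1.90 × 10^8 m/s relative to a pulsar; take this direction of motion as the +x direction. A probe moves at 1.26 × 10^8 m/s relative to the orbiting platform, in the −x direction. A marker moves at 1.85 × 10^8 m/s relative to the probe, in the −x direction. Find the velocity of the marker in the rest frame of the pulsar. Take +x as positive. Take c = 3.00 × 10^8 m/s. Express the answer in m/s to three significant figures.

-1.19 × 10^8 m/s

Apply u = (u' + v)/(1 + u'v/c²) successively, working outward toward the pulsar.
(Dividing each given speed by c = 3.00 × 10^8 m/s to work in units of c.)
Start: velocity of the orbiting platform relative to the pulsar = 0.6333c.
Compose with the probe (u' = -0.420 in the orbiting platform frame): u_1 = (-0.420 + 0.633) / (1 + (-0.420)·0.633) = 0.2133/0.7340 = 0.2906.
Compose with the marker (u' = -0.617 in the probe frame): u_2 = (-0.617 + 0.291) / (1 + (-0.617)·0.291) = -0.3260/0.8208 = -0.3972.
So u = -0.3972 × 3.00 × 10^8 m/s.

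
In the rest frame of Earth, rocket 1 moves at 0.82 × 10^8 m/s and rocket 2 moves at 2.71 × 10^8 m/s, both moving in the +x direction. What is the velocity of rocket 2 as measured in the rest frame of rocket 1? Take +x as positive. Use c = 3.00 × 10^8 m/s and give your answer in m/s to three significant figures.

+2.51 × 10^8 m/s

β_A = 0.273, β_B = 0.903 (dividing each by c = 3.00 × 10^8 m/s).
Transform to A's frame with the inverse velocity-addition law: u' = (u − v)/(1 − uv/c²), taking u = β_B and v = β_A.
u' = (0.903 − 0.273) / (1 − (0.273)(0.903)) = 0.6300/0.7531 = 0.8366.
u' = 0.8366 × 3.00 × 10^8 m/s.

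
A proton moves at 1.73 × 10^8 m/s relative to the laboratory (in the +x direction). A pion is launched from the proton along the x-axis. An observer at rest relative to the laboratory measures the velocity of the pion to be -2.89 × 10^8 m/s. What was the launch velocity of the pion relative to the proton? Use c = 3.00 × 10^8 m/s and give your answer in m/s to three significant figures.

-2.97 × 10^8 m/s

v = 0.577c, u = -0.963c.
Invert the composition law: u' = (u − v)/(1 − uv/c²).
u' = (-0.963 − 0.577) / (1 − (-0.963)(0.577)) = -1.5400/1.5555 = -0.9900.
u' = -0.9900 × 3.00 × 10^8 m/s.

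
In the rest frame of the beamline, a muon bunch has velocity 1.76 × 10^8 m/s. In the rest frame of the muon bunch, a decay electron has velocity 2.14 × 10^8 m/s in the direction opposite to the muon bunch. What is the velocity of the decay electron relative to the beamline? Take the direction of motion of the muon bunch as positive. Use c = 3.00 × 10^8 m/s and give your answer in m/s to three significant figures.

In units of c (dividing by 3.00 × 10^8 m/s): v = 0.587, u' = -0.713.
u = (u' + v)/(1 + u'v/c²):
u = (-0.713 + 0.587) / (1 + (-0.713)·0.587) = -0.1267/0.5815 = -0.2178
Converting back: u = -0.2178 × 3.00 × 10^8 m/s.

-6.53 × 10^7 m/s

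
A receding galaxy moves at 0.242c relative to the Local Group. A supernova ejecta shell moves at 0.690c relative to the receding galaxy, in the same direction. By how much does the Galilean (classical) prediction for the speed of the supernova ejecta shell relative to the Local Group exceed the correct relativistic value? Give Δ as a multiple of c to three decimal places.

Δ = 0.133c

Galilean: u_cl = 0.690 + 0.242 = 0.9320.
Relativistic: u_rel = (0.690 + 0.242) / (1 + 0.690·0.242) = 0.9320/1.1670 = 0.7986.
Δ = 0.9320 − 0.7986 = 0.1334.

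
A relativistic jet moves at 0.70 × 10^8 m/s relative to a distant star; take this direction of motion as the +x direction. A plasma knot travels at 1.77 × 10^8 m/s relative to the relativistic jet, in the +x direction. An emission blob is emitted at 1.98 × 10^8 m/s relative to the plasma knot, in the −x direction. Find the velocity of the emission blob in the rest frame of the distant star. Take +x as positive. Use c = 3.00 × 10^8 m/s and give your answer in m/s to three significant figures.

Apply u = (u' + v)/(1 + u'v/c²) successively, working outward toward the distant star.
(Dividing each given speed by c = 3.00 × 10^8 m/s to work in units of c.)
Start: velocity of the relativistic jet relative to the distant star = 0.2333c.
Compose with the plasma knot (u' = 0.590 in the relativistic jet frame): u_1 = (0.590 + 0.233) / (1 + 0.590·0.233) = 0.8233/1.1377 = 0.7237.
Compose with the emission blob (u' = -0.660 in the plasma knot frame): u_2 = (-0.660 + 0.724) / (1 + (-0.660)·0.724) = 0.0637/0.5224 = 0.1220.
So u = 0.1220 × 3.00 × 10^8 m/s.

+3.66 × 10^7 m/s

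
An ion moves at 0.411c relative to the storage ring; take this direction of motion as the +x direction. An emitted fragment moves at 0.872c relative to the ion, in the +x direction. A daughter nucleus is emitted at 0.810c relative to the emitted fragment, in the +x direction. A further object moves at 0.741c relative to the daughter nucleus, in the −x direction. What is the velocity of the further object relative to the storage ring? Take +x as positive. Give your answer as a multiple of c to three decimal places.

Apply u = (u' + v)/(1 + u'v/c²) successively, working outward toward the storage ring.
Start: velocity of the ion relative to the storage ring = 0.4110c.
Compose with the emitted fragment (u' = 0.872 in the ion frame): u_1 = (0.872 + 0.411) / (1 + 0.872·0.411) = 1.2830/1.3584 = 0.9445.
Compose with the daughter nucleus (u' = 0.810 in the emitted fragment frame): u_2 = (0.810 + 0.944) / (1 + 0.810·0.944) = 1.7545/1.7650 = 0.9940.
Compose with the further object (u' = -0.741 in the daughter nucleus frame): u_3 = (-0.741 + 0.994) / (1 + (-0.741)·0.994) = 0.2530/0.2634 = 0.9605.

+0.961c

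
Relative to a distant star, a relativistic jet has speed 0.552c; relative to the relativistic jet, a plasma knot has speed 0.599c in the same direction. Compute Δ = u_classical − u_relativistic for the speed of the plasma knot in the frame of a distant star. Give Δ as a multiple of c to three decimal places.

Δ = 0.286c

Galilean: u_cl = 0.599 + 0.552 = 1.1510.
Relativistic: u_rel = (0.599 + 0.552) / (1 + 0.599·0.552) = 1.1510/1.3306 = 0.8650.
Δ = 1.1510 − 0.8650 = 0.2860.
(The classical prediction exceeds c; the relativistic result does not.)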